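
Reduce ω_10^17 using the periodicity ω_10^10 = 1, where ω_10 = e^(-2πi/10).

Since ω_10^10 = 1, powers reduce modulo 10.
17 mod 10 = 7
So ω_10^17 = ω_10^7 = e^(-2πi·7/10)

ω_10^17 = ω_10^7 = -0.3090+0.9511i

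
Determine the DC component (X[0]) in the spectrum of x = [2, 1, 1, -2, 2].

X[0] = Σ(n=0 to 4) x[n] · ω_5^0 = Σ x[n]
= (2) + (1) + (1) + (-2) + (2)

X[0] = 4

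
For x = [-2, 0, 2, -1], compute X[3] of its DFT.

X[3] = Σ(n=0 to 3) x[n] · ω_4^(3n) where ω_4 = e^(-2πi/4)
= (-2)·ω_4^0 + (0)·ω_4^3 + (2)·ω_4^6 + (-1)·ω_4^9

X[3] = -4+1i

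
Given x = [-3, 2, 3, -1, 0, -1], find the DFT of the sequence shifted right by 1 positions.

Time shift by 1: X_shifted[k] = ω_6^(1k) · X[k]
Shifted x = [-1, -3, 2, 3, -1, 0]

DFT(x[n-1]) = [0, -6, 3.0000+5.1962i, 0, 3.0000-5.1962i, -6]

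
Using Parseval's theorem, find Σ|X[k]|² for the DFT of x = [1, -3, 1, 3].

Parseval: Σ|x[n]|² = (1/N)Σ|X[k]|², so Σ|X[k]|² = N·Σ|x[n]|² = 4·20.0000

Σ|X[k]|² = N·Σ|x[n]|² = 4·20.0000 = 80.0000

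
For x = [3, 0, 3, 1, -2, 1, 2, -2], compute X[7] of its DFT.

X[7] = Σ(n=0 to 7) x[n] · ω_8^(7n) where ω_8 = e^(-2πi/8)
= (3)·ω_8^0 + (0)·ω_8^7 + (3)·ω_8^14 + (1)·ω_8^21 + (-2)·ω_8^28 + (1)·ω_8^35 + (2)·ω_8^42 + (-2)·ω_8^49

X[7] = 2.1716+2.4142i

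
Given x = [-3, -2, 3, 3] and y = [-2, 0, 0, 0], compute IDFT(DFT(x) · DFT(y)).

(x ⊛ y)[n] = Σ(m=0 to 3) x[m] · y[(n-m) mod 4]

Computing each output sample:
(x ⊛ y)[0] = 6
(x ⊛ y)[1] = 4
(x ⊛ y)[2] = -6
(x ⊛ y)[3] = -6

x ⊛ y = [6, 4, -6, -6]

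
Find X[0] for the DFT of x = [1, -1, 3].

X[0] = Σ(n=0 to 2) x[n] · ω_3^0 = Σ x[n]
= (1) + (-1) + (3)

X[0] = 3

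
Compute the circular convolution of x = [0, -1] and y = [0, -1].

(x ⊛ y)[n] = Σ(m=0 to 1) x[m] · y[(n-m) mod 2]

Computing each output sample:
(x ⊛ y)[0] = 1
(x ⊛ y)[1] = 0

x ⊛ y = [1, 0]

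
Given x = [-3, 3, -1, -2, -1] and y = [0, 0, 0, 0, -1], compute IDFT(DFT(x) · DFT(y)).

(x ⊛ y)[n] = Σ(m=0 to 4) x[m] · y[(n-m) mod 5]

Computing each output sample:
(x ⊛ y)[0] = -3
(x ⊛ y)[1] = 1
(x ⊛ y)[2] = 2
(x ⊛ y)[3] = 1
(x ⊛ y)[4] = 3

x ⊛ y = [-3, 1, 2, 1, 3]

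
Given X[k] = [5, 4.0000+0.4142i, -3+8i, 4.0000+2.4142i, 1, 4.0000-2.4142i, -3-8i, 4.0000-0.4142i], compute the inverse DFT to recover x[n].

x[n] = (1/8) Σ(k=0 to 7) X[k] · e^(2πikn/8)

Computing each x[n]:
x[0] = 2
x[1] = -2
x[2] = 2
x[3] = 2
x[4] = -2
x[5] = -1
x[6] = 1
x[7] = 3

x = [2, -2, 2, 2, -2, -1, 1, 3]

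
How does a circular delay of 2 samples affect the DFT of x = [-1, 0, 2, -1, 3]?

Time shift by 2: X_shifted[k] = ω_5^(2k) · X[k]
Shifted x = [-1, 3, -1, 0, 2]

DFT(x[n-2]) = [3, 1.3541-0.3633i, -5.3541-1.5388i, -5.3541+1.5388i, 1.3541+0.3633i]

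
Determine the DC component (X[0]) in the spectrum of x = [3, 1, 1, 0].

X[0] = Σ(n=0 to 3) x[n] · ω_4^0 = Σ x[n]
= (3) + (1) + (1) + (0)

X[0] = 5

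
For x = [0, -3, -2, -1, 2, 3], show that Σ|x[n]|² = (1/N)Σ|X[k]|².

Time domain:
Σ|x[n]|² = |0|² + |-3|² + |-2|² + |-1|² + |2|² + |3|² = 27.0000

Frequency domain:
(1/6)Σ|X[k]|² = (1/6)(|-1|² + |1.0000+8.6603i|² + |-1.0000+1.7321i|² + |1|² + |-1.0000-1.7321i|² + |1.0000-8.6603i|²) = (1/6)·162.0000 = 27.0000

Both sides agree, confirming Parseval's theorem.

Σ|x[n]|² = (1/N)Σ|X[k]|² = 27.0000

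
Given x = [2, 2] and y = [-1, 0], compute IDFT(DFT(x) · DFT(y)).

(x ⊛ y)[n] = Σ(m=0 to 1) x[m] · y[(n-m) mod 2]

Computing each output sample:
(x ⊛ y)[0] = -2
(x ⊛ y)[1] = -2

x ⊛ y = [-2, -2]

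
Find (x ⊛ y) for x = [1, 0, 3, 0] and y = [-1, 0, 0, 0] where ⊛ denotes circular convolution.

(x ⊛ y)[n] = Σ(m=0 to 3) x[m] · y[(n-m) mod 4]

Computing each output sample:
(x ⊛ y)[0] = -1
(x ⊛ y)[1] = 0
(x ⊛ y)[2] = -3
(x ⊛ y)[3] = 0

x ⊛ y = [-1, 0, -3, 0]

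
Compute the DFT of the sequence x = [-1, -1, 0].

X[k] = Σ(n=0 to 2) x[n] · ω_3^(nk)
where ω_3 = e^(-2πi/3)

Computing each X[k]:
X[0] = -2
X[1] = -0.5000+0.8660i
X[2] = -0.5000-0.8660i

X = [-2, -0.5000+0.8660i, -0.5000-0.8660i]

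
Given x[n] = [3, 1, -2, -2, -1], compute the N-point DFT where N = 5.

X[k] = Σ(n=0 to 4) x[n] · ω_5^(nk)
where ω_5 = e^(-2πi/5)

Computing each X[k]:
X[0] = -1
X[1] = 6.2361-1.9021i
X[2] = 1.7639-1.1756i
X[3] = 1.7639+1.1756i
X[4] = 6.2361+1.9021i

X = [-1, 6.2361-1.9021i, 1.7639-1.1756i, 1.7639+1.1756i, 6.2361+1.9021i]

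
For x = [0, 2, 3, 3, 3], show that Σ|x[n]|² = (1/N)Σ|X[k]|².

Time domain:
Σ|x[n]|² = |0|² + |2|² + |3|² + |3|² + |3|² = 31.0000

Frequency domain:
(1/5)Σ|X[k]|² = (1/5)(|11|² + |-3.3090+0.9511i|² + |-2.1910+0.5878i|² + |-2.1910-0.5878i|² + |-3.3090-0.9511i|²) = (1/5)·155.0000 = 31.0000

Both sides agree, confirming Parseval's theorem.

Σ|x[n]|² = (1/N)Σ|X[k]|² = 31.0000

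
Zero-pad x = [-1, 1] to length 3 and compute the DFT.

Original 2-point DFT: [0, -2]
Zero-padded 3-point DFT provides frequency interpolation.

DFT_3([x, 0, ...]) = [0, -1.5000-0.8660i, -1.5000+0.8660i]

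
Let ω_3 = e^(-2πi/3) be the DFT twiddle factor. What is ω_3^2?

ω_3^2 = e^(-2πi·2/3)
= cos(-2π·2/3) + i·sin(-2π·2/3)
= cos(-4π/3) + i·sin(-4π/3)

ω_3^2 = cos(-4π/3) + i·sin(-4π/3) = -0.5000+0.8660i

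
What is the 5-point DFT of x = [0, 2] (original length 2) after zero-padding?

Original 2-point DFT: [2, -2]
Zero-padded 5-point DFT provides frequency interpolation.

DFT_5([x, 0, ...]) = [2, 0.6180-1.9021i, -1.6180-1.1756i, -1.6180+1.1756i, 0.6180+1.9021i]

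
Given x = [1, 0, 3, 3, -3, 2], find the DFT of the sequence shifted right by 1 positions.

Time shift by 1: X_shifted[k] = ω_6^(1k) · X[k]
Shifted x = [2, 1, 0, 3, 3, -3]

DFT(x[n-1]) = [6, -3.5000-0.8660i, 4.5000-6.0622i, 4, 4.5000+6.0622i, -3.5000+0.8660i]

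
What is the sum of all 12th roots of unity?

Sum of all nth roots of unity equals 0 for n > 1 (geometric series with r ≠ 1).

0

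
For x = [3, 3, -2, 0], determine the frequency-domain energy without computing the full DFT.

Parseval: Σ|x[n]|² = (1/N)Σ|X[k]|², so Σ|X[k]|² = N·Σ|x[n]|² = 4·22.0000

Σ|X[k]|² = N·Σ|x[n]|² = 4·22.0000 = 88.0000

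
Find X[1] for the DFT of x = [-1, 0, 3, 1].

X[1] = Σ(n=0 to 3) x[n] · ω_4^(1n) where ω_4 = e^(-2πi/4)
= (-1)·ω_4^0 + (0)·ω_4^1 + (3)·ω_4^2 + (1)·ω_4^3

X[1] = -4+1i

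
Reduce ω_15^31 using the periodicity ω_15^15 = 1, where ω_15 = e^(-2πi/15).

Since ω_15^15 = 1, powers reduce modulo 15.
31 mod 15 = 1
So ω_15^31 = ω_15^1 = e^(-2πi·1/15)

ω_15^31 = ω_15^1 = 0.9135-0.4067i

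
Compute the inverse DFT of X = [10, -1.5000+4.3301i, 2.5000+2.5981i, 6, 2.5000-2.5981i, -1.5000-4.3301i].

x[n] = (1/6) Σ(k=0 to 5) X[k] · e^(2πikn/6)

Computing each x[n]:
x[0] = 3
x[1] = -2
x[2] = 2
x[3] = 2
x[4] = 3
x[5] = 2

x = [3, -2, 2, 2, 3, 2]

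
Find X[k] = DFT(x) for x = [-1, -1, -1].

X[k] = Σ(n=0 to 2) x[n] · ω_3^(nk)
where ω_3 = e^(-2πi/3)

Computing each X[k]:
X[0] = -3
X[1] = 0
X[2] = 0

X = [-3, 0, 0]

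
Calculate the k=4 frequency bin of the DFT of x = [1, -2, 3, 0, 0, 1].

X[4] = Σ(n=0 to 5) x[n] · ω_6^(4n) where ω_6 = e^(-2πi/6)
= (1)·ω_6^0 + (-2)·ω_6^4 + (3)·ω_6^8 + (0)·ω_6^12 + (0)·ω_6^16 + (1)·ω_6^20

X[4] = -5.1962i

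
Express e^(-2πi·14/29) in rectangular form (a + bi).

ω_29^14 = e^(-2πi·14/29)
= cos(-2π·14/29) + i·sin(-2π·14/29)
= cos(-28π/29) + i·sin(-28π/29)

ω_29^14 = cos(-28π/29) + i·sin(-28π/29) = -0.9941-0.1081i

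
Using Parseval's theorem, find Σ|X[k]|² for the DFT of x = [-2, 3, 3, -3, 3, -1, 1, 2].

Parseval: Σ|x[n]|² = (1/N)Σ|X[k]|², so Σ|X[k]|² = N·Σ|x[n]|² = 8·46.0000

Σ|X[k]|² = N·Σ|x[n]|² = 8·46.0000 = 368.0000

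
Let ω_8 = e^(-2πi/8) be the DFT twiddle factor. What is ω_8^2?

ω_8^2 = e^(-2πi·2/8)
= cos(-2π·2/8) + i·sin(-2π·2/8)
= cos(-4π/8) + i·sin(-4π/8)

ω_8^2 = cos(-4π/8) + i·sin(-4π/8) = -1i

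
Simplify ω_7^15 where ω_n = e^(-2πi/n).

Since ω_7^7 = 1, powers reduce modulo 7.
15 mod 7 = 1
So ω_7^15 = ω_7^1 = e^(-2πi·1/7)

ω_7^15 = ω_7^1 = 0.6235-0.7818i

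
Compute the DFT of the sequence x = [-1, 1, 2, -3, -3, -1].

X[k] = Σ(n=0 to 5) x[n] · ω_6^(nk)
where ω_6 = e^(-2πi/6)

Computing each X[k]:
X[0] = -5
X[1] = 2.5000-6.0622i
X[2] = -3.5000+2.5981i
X[3] = 1
X[4] = -3.5000-2.5981i
X[5] = 2.5000+6.0622i

X = [-5, 2.5000-6.0622i, -3.5000+2.5981i, 1, -3.5000-2.5981i, 2.5000+6.0622i]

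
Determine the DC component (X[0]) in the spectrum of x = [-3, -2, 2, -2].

X[0] = Σ(n=0 to 3) x[n] · ω_4^0 = Σ x[n]
= (-3) + (-2) + (2) + (-2)

X[0] = -5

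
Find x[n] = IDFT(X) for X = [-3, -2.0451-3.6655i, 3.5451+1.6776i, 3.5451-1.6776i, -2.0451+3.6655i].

x[n] = (1/5) Σ(k=0 to 4) X[k] · e^(2πikn/5)

Computing each x[n]:
x[0] = 0
x[1] = -1
x[2] = 2
x[3] = -1
x[4] = -3

x = [0, -1, 2, -1, -3]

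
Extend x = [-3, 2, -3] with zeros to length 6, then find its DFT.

Original 3-point DFT: [-4, -2.5000-4.3301i, -2.5000+4.3301i]
Zero-padded 6-point DFT provides frequency interpolation.

DFT_6([x, 0, ...]) = [-4, -0.5000+0.8660i, -2.5000-4.3301i, -8, -2.5000+4.3301i, -0.5000-0.8660i]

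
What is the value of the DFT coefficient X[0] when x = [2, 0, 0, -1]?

X[0] = Σ(n=0 to 3) x[n] · ω_4^0 = Σ x[n]
= (2) + (0) + (0) + (-1)

X[0] = 1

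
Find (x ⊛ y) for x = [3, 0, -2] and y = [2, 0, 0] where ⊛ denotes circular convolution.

(x ⊛ y)[n] = Σ(m=0 to 2) x[m] · y[(n-m) mod 3]

Computing each output sample:
(x ⊛ y)[0] = 6
(x ⊛ y)[1] = 0
(x ⊛ y)[2] = -4

x ⊛ y = [6, 0, -4]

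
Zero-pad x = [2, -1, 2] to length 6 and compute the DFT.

Original 3-point DFT: [3, 1.5000+2.5981i, 1.5000-2.5981i]
Zero-padded 6-point DFT provides frequency interpolation.

DFT_6([x, 0, ...]) = [3, 0.5000-0.8660i, 1.5000+2.5981i, 5, 1.5000-2.5981i, 0.5000+0.8660i]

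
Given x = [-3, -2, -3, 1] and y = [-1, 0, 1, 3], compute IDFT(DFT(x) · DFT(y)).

(x ⊛ y)[n] = Σ(m=0 to 3) x[m] · y[(n-m) mod 4]

Computing each output sample:
(x ⊛ y)[0] = -6
(x ⊛ y)[1] = -6
(x ⊛ y)[2] = 3
(x ⊛ y)[3] = -12

x ⊛ y = [-6, -6, 3, -12]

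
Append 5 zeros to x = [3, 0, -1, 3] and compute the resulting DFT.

Original 4-point DFT: [5, 4+3i, -1, 4-3i]
Zero-padded 9-point DFT provides frequency interpolation.

DFT_9([x, 0, ...]) = [5, 1.3264-1.6133i, 2.4397+2.9401i, 6.5000-0.8660i, 0.7340-3.2409i, 0.7340+3.2409i, 6.5000+0.8660i, 2.4397-2.9401i, 1.3264+1.6133i]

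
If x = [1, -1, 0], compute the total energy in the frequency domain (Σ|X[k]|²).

Parseval: Σ|x[n]|² = (1/N)Σ|X[k]|², so Σ|X[k]|² = N·Σ|x[n]|² = 3·2.0000

Σ|X[k]|² = N·Σ|x[n]|² = 3·2.0000 = 6.0000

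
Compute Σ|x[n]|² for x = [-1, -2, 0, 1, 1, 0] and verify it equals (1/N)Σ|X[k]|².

Time domain:
Σ|x[n]|² = |-1|² + |-2|² + |0|² + |1|² + |1|² + |0|² = 7.0000

Frequency domain:
(1/6)Σ|X[k]|² = (1/6)(|-1|² + |-3.5000+2.5981i|² + |0.5000+0.8660i|² + |1|² + |0.5000-0.8660i|² + |-3.5000-2.5981i|²) = (1/6)·42.0000 = 7.0000

Both sides agree, confirming Parseval's theorem.

Σ|x[n]|² = (1/N)Σ|X[k]|² = 7.0000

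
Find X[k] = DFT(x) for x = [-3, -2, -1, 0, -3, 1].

X[k] = Σ(n=0 to 5) x[n] · ω_6^(nk)
where ω_6 = e^(-2πi/6)

Computing each X[k]:
X[0] = -8
X[1] = -1.5000+0.8660i
X[2] = -0.5000+4.3301i
X[3] = -6
X[4] = -0.5000-4.3301i
X[5] = -1.5000-0.8660i

X = [-8, -1.5000+0.8660i, -0.5000+4.3301i, -6, -0.5000-4.3301i, -1.5000-0.8660i]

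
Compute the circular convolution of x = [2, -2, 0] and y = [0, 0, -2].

(x ⊛ y)[n] = Σ(m=0 to 2) x[m] · y[(n-m) mod 3]

Computing each output sample:
(x ⊛ y)[0] = 4
(x ⊛ y)[1] = 0
(x ⊛ y)[2] = -4

x ⊛ y = [4, 0, -4]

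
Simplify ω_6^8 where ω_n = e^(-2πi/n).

Since ω_6^6 = 1, powers reduce modulo 6.
8 mod 6 = 2
So ω_6^8 = ω_6^2 = e^(-2πi·2/6)

ω_6^8 = ω_6^2 = -0.5000-0.8660i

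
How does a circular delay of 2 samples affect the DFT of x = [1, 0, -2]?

Time shift by 2: X_shifted[k] = ω_3^(2k) · X[k]
Shifted x = [0, -2, 1]

DFT(x[n-2]) = [-1, 0.5000+2.5981i, 0.5000-2.5981i]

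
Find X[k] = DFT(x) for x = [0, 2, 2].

X[k] = Σ(n=0 to 2) x[n] · ω_3^(nk)
where ω_3 = e^(-2πi/3)

Computing each X[k]:
X[0] = 4
X[1] = -2
X[2] = -2

X = [4, -2, -2]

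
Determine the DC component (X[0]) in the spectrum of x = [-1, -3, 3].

X[0] = Σ(n=0 to 2) x[n] · ω_3^0 = Σ x[n]
= (-1) + (-3) + (3)

X[0] = -1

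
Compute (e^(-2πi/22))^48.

Since ω_22^22 = 1, powers reduce modulo 22.
48 mod 22 = 4
So ω_22^48 = ω_22^4 = e^(-2πi·4/22)

ω_22^48 = ω_22^4 = 0.4154-0.9096i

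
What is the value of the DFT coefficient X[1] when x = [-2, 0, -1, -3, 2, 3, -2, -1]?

X[1] = Σ(n=0 to 7) x[n] · ω_8^(1n) where ω_8 = e^(-2πi/8)
= (-2)·ω_8^0 + (0)·ω_8^1 + (-1)·ω_8^2 + (-3)·ω_8^3 + (2)·ω_8^4 + (3)·ω_8^5 + (-2)·ω_8^6 + (-1)·ω_8^7

X[1] = -4.7071+2.5355i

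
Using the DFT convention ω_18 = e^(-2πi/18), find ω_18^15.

ω_18^15 = e^(-2πi·15/18)
= cos(-2π·15/18) + i·sin(-2π·15/18)
= cos(-30π/18) + i·sin(-30π/18)

ω_18^15 = cos(-30π/18) + i·sin(-30π/18) = 0.5000+0.8660i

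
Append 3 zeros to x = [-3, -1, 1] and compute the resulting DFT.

Original 3-point DFT: [-3, -3.0000+1.7321i, -3.0000-1.7321i]
Zero-padded 6-point DFT provides frequency interpolation.

DFT_6([x, 0, ...]) = [-3, -4, -3.0000+1.7321i, -1, -3.0000-1.7321i, -4]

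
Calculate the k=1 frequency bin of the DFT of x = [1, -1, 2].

X[1] = Σ(n=0 to 2) x[n] · ω_3^(1n) where ω_3 = e^(-2πi/3)
= (1)·ω_3^0 + (-1)·ω_3^1 + (2)·ω_3^2

X[1] = 0.5000+2.5981i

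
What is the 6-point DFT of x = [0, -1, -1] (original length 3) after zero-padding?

Original 3-point DFT: [-2, 1, 1]
Zero-padded 6-point DFT provides frequency interpolation.

DFT_6([x, 0, ...]) = [-2, 1.7321i, 1, 0, 1, -1.7321i]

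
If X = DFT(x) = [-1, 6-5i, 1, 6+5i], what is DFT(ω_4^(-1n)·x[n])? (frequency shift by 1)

Modulation property: DFT(ω_4^(-1n)·x[n]) = X[(k-1) mod 4], so circularly shift X by 1 positions.

X[k-1] = [6+5i, -1, 6-5i, 1]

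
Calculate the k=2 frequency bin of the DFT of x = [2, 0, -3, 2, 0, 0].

X[2] = Σ(n=0 to 5) x[n] · ω_6^(2n) where ω_6 = e^(-2πi/6)
= (2)·ω_6^0 + (0)·ω_6^2 + (-3)·ω_6^4 + (2)·ω_6^6 + (0)·ω_6^8 + (0)·ω_6^10

X[2] = 5.5000-2.5981i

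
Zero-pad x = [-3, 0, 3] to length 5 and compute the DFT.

Original 3-point DFT: [0, -4.5000+2.5981i, -4.5000-2.5981i]
Zero-padded 5-point DFT provides frequency interpolation.

DFT_5([x, 0, ...]) = [0, -5.4271-1.7634i, -2.0729+2.8532i, -2.0729-2.8532i, -5.4271+1.7634i]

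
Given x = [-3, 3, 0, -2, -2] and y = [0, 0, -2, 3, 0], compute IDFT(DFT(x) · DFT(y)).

(x ⊛ y)[n] = Σ(m=0 to 4) x[m] · y[(n-m) mod 5]

Computing each output sample:
(x ⊛ y)[0] = 4
(x ⊛ y)[1] = -2
(x ⊛ y)[2] = 0
(x ⊛ y)[3] = -15
(x ⊛ y)[4] = 9

x ⊛ y = [4, -2, 0, -15, 9]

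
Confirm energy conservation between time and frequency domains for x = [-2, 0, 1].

Time domain:
Σ|x[n]|² = |-2|² + |0|² + |1|² = 5.0000

Frequency domain:
(1/3)Σ|X[k]|² = (1/3)(|-1|² + |-2.5000+0.8660i|² + |-2.5000-0.8660i|²) = (1/3)·15.0000 = 5.0000

Both sides agree, confirming Parseval's theorem.

Σ|x[n]|² = (1/N)Σ|X[k]|² = 5.0000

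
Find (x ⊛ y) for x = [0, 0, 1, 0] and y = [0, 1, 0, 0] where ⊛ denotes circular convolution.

(x ⊛ y)[n] = Σ(m=0 to 3) x[m] · y[(n-m) mod 4]

Computing each output sample:
(x ⊛ y)[0] = 0
(x ⊛ y)[1] = 0
(x ⊛ y)[2] = 0
(x ⊛ y)[3] = 1

x ⊛ y = [0, 0, 0, 1]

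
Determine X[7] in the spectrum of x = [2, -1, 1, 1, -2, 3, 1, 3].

X[7] = Σ(n=0 to 7) x[n] · ω_8^(7n) where ω_8 = e^(-2πi/8)
= (2)·ω_8^0 + (-1)·ω_8^7 + (1)·ω_8^14 + (1)·ω_8^21 + (-2)·ω_8^28 + (3)·ω_8^35 + (1)·ω_8^42 + (3)·ω_8^49

X[7] = 2.5858-4.2426i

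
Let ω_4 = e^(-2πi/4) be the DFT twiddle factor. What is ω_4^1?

ω_4^1 = e^(-2πi·1/4)
= cos(-2π·1/4) + i·sin(-2π·1/4)
= cos(-2π/4) + i·sin(-2π/4)

ω_4^1 = cos(-2π/4) + i·sin(-2π/4) = -1i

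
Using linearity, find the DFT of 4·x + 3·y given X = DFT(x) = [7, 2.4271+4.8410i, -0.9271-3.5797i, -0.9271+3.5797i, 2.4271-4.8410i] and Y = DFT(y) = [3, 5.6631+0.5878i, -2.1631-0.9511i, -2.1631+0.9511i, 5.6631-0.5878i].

By linearity: DFT(4x + 3y) = 4·DFT(x) + 3·DFT(y)
= 4·[7, 2.4271+4.8410i, -0.9271-3.5797i, -0.9271+3.5797i, 2.4271-4.8410i] + 3·[3, 5.6631+0.5878i, -2.1631-0.9511i, -2.1631+0.9511i, 5.6631-0.5878i]

Computing element-wise:
Z[0] = 4·(7) + 3·(3) = 37
Z[1] = 4·(2.4271+4.8410i) + 3·(5.6631+0.5878i) = 26.6977+21.1274i
Z[2] = 4·(-0.9271-3.5797i) + 3·(-2.1631-0.9511i) = -10.1977-17.1721i
Z[3] = 4·(-0.9271+3.5797i) + 3·(-2.1631+0.9511i) = -10.1977+17.1721i
Z[4] = 4·(2.4271-4.8410i) + 3·(5.6631-0.5878i) = 26.6977-21.1274i

DFT(4x + 3y) = 4·X + 3·Y = [37, 26.6977+21.1274i, -10.1977-17.1721i, -10.1977+17.1721i, 26.6977-21.1274i]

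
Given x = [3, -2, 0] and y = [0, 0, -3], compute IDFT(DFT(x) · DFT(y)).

(x ⊛ y)[n] = Σ(m=0 to 2) x[m] · y[(n-m) mod 3]

Computing each output sample:
(x ⊛ y)[0] = 6
(x ⊛ y)[1] = 0
(x ⊛ y)[2] = -9

x ⊛ y = [6, 0, -9]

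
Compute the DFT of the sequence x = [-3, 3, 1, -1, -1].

X[k] = Σ(n=0 to 4) x[n] · ω_5^(nk)
where ω_5 = e^(-2πi/5)

Computing each X[k]:
X[0] = -1
X[1] = -2.3820-4.9798i
X[2] = -4.6180-0.4490i
X[3] = -4.6180+0.4490i
X[4] = -2.3820+4.9798i

X = [-1, -2.3820-4.9798i, -4.6180-0.4490i, -4.6180+0.4490i, -2.3820+4.9798i]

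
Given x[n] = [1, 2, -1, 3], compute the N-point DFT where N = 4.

X[k] = Σ(n=0 to 3) x[n] · ω_4^(nk)
where ω_4 = e^(-2πi/4)

Computing each X[k]:
X[0] = 5
X[1] = 2+1i
X[2] = -5
X[3] = 2-1i

X = [5, 2+1i, -5, 2-1i]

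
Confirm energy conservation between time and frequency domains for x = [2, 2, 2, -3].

Time domain:
Σ|x[n]|² = |2|² + |2|² + |2|² + |-3|² = 21.0000

Frequency domain:
(1/4)Σ|X[k]|² = (1/4)(|3|² + |-5i|² + |5|² + |5i|²) = (1/4)·84.0000 = 21.0000

Both sides agree, confirming Parseval's theorem.

Σ|x[n]|² = (1/N)Σ|X[k]|² = 21.0000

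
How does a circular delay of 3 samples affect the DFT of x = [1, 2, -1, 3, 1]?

Time shift by 3: X_shifted[k] = ω_5^(3k) · X[k]
Shifted x = [-1, 3, 1, 1, 2]

DFT(x[n-3]) = [6, -1.0729-0.9511i, -4.4271-0.5878i, -4.4271+0.5878i, -1.0729+0.9511i]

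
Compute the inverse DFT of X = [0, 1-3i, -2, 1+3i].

x[n] = (1/4) Σ(k=0 to 3) X[k] · e^(2πikn/4)

Computing each x[n]:
x[0] = 0
x[1] = 2
x[2] = -1
x[3] = -1

x = [0, 2, -1, -1]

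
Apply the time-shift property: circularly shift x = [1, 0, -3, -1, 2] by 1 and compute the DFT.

Time shift by 1: X_shifted[k] = ω_5^(1k) · X[k]
Shifted x = [2, 1, 0, -3, -1]

DFT(x[n-1]) = [-1, 4.4271-3.6655i, 1.0729+1.6776i, 1.0729-1.6776i, 4.4271+3.6655i]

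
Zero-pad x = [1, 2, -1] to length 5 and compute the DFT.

Original 3-point DFT: [2, 0.5000-2.5981i, 0.5000+2.5981i]
Zero-padded 5-point DFT provides frequency interpolation.

DFT_5([x, 0, ...]) = [2, 2.4271-1.3143i, -0.9271-2.1266i, -0.9271+2.1266i, 2.4271+1.3143i]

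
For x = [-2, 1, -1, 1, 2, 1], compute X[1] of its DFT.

X[1] = Σ(n=0 to 5) x[n] · ω_6^(1n) where ω_6 = e^(-2πi/6)
= (-2)·ω_6^0 + (1)·ω_6^1 + (-1)·ω_6^2 + (1)·ω_6^3 + (2)·ω_6^4 + (1)·ω_6^5

X[1] = -2.5000+2.5981i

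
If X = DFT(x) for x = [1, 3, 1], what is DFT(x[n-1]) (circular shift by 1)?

Time shift by 1: X_shifted[k] = ω_3^(1k) · X[k]
Shifted x = [1, 1, 3]

DFT(x[n-1]) = [5, -1.0000+1.7321i, -1.0000-1.7321i]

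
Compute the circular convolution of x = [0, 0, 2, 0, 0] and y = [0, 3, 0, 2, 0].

(x ⊛ y)[n] = Σ(m=0 to 4) x[m] · y[(n-m) mod 5]

Computing each output sample:
(x ⊛ y)[0] = 4
(x ⊛ y)[1] = 0
(x ⊛ y)[2] = 0
(x ⊛ y)[3] = 6
(x ⊛ y)[4] = 0

x ⊛ y = [4, 0, 0, 6, 0]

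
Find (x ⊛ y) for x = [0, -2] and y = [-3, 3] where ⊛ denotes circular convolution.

(x ⊛ y)[n] = Σ(m=0 to 1) x[m] · y[(n-m) mod 2]

Computing each output sample:
(x ⊛ y)[0] = -6
(x ⊛ y)[1] = 6

x ⊛ y = [-6, 6]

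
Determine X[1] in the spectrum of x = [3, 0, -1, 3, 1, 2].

X[1] = Σ(n=0 to 5) x[n] · ω_6^(1n) where ω_6 = e^(-2πi/6)
= (3)·ω_6^0 + (0)·ω_6^1 + (-1)·ω_6^2 + (3)·ω_6^3 + (1)·ω_6^4 + (2)·ω_6^5

X[1] = 1.0000+3.4641i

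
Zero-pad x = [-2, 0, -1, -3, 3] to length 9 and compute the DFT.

Original 5-point DFT: [-3, 2.1631+1.6776i, -5.6631+3.6655i, -5.6631-3.6655i, 2.1631-1.6776i]
Zero-padded 9-point DFT provides frequency interpolation.

DFT_9([x, 0, ...]) = [-3, -3.4927+2.5568i, 2.7378-0.3277i, -6.0000-3.4641i, -0.7451+4.9097i, -0.7451-4.9097i, -6.0000+3.4641i, 2.7378+0.3277i, -3.4927-2.5568i]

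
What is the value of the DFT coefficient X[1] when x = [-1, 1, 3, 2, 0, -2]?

X[1] = Σ(n=0 to 5) x[n] · ω_6^(1n) where ω_6 = e^(-2πi/6)
= (-1)·ω_6^0 + (1)·ω_6^1 + (3)·ω_6^2 + (2)·ω_6^3 + (0)·ω_6^4 + (-2)·ω_6^5

X[1] = -5.0000-5.1962i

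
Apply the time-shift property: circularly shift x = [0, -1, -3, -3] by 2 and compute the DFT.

Time shift by 2: X_shifted[k] = ω_4^(2k) · X[k]
Shifted x = [-3, -3, 0, -1]

DFT(x[n-2]) = [-7, -3+2i, 1, -3-2i]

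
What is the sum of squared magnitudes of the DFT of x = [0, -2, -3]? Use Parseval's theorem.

Parseval: Σ|x[n]|² = (1/N)Σ|X[k]|², so Σ|X[k]|² = N·Σ|x[n]|² = 3·13.0000

Σ|X[k]|² = N·Σ|x[n]|² = 3·13.0000 = 39.0000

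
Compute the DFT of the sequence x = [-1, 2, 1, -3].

X[k] = Σ(n=0 to 3) x[n] · ω_4^(nk)
where ω_4 = e^(-2πi/4)

Computing each X[k]:
X[0] = -1
X[1] = -2-5i
X[2] = 1
X[3] = -2+5i

X = [-1, -2-5i, 1, -2+5i]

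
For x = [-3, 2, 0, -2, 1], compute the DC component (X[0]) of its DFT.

X[0] = Σ(n=0 to 4) x[n] · ω_5^0 = Σ x[n]
= (-3) + (2) + (0) + (-2) + (1)

X[0] = -2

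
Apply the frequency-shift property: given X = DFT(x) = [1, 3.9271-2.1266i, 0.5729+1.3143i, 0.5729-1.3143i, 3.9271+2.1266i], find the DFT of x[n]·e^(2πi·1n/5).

Modulation property: DFT(ω_5^(-1n)·x[n]) = X[(k-1) mod 5], so circularly shift X by 1 positions.

X[k-1] = [3.9271+2.1266i, 1, 3.9271-2.1266i, 0.5729+1.3143i, 0.5729-1.3143i]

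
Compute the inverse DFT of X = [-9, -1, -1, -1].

x[n] = (1/4) Σ(k=0 to 3) X[k] · e^(2πikn/4)

Computing each x[n]:
x[0] = -3
x[1] = -2
x[2] = -2
x[3] = -2

x = [-3, -2, -2, -2]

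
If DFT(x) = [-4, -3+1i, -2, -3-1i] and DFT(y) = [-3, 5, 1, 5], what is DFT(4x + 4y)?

By linearity: DFT(4x + 4y) = 4·DFT(x) + 4·DFT(y)
= 4·[-4, -3+1i, -2, -3-1i] + 4·[-3, 5, 1, 5]

Computing element-wise:
Z[0] = 4·(-4) + 4·(-3) = -28
Z[1] = 4·(-3+1i) + 4·(5) = 8+4i
Z[2] = 4·(-2) + 4·(1) = -4
Z[3] = 4·(-3-1i) + 4·(5) = 8-4i

DFT(4x + 4y) = 4·X + 4·Y = [-28, 8+4i, -4, 8-4i]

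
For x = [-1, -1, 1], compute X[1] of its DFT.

X[1] = Σ(n=0 to 2) x[n] · ω_3^(1n) where ω_3 = e^(-2πi/3)
= (-1)·ω_3^0 + (-1)·ω_3^1 + (1)·ω_3^2

X[1] = -1.0000+1.7321i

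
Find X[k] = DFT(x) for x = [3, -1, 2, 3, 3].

X[k] = Σ(n=0 to 4) x[n] · ω_5^(nk)
where ω_5 = e^(-2πi/5)

Computing each X[k]:
X[0] = 10
X[1] = -0.4271+4.3920i
X[2] = 2.9271+1.4001i
X[3] = 2.9271-1.4001i
X[4] = -0.4271-4.3920i

X = [10, -0.4271+4.3920i, 2.9271+1.4001i, 2.9271-1.4001i, -0.4271-4.3920i]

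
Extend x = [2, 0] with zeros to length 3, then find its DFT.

Original 2-point DFT: [2, 2]
Zero-padded 3-point DFT provides frequency interpolation.

DFT_3([x, 0, ...]) = [2, 2, 2]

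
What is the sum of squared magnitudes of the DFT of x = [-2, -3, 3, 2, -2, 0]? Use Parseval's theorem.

Parseval: Σ|x[n]|² = (1/N)Σ|X[k]|², so Σ|X[k]|² = N·Σ|x[n]|² = 6·30.0000

Σ|X[k]|² = N·Σ|x[n]|² = 6·30.0000 = 180.0000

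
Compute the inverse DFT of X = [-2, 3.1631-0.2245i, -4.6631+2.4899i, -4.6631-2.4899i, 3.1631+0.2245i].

x[n] = (1/5) Σ(k=0 to 4) X[k] · e^(2πikn/5)

Computing each x[n]:
x[0] = -1
x[1] = 1
x[2] = -1
x[3] = -3
x[4] = 2

x = [-1, 1, -1, -3, 2]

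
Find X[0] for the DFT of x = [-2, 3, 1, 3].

X[0] = Σ(n=0 to 3) x[n] · ω_4^0 = Σ x[n]
= (-2) + (3) + (1) + (3)

X[0] = 5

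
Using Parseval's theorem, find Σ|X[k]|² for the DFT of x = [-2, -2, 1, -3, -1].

Parseval: Σ|x[n]|² = (1/N)Σ|X[k]|², so Σ|X[k]|² = N·Σ|x[n]|² = 5·19.0000

Σ|X[k]|² = N·Σ|x[n]|² = 5·19.0000 = 95.0000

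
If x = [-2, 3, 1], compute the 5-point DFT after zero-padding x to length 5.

Original 3-point DFT: [2, -4.0000-1.7321i, -4.0000+1.7321i]
Zero-padded 5-point DFT provides frequency interpolation.

DFT_5([x, 0, ...]) = [2, -1.8820-3.4410i, -4.1180-0.8123i, -4.1180+0.8123i, -1.8820+3.4410i]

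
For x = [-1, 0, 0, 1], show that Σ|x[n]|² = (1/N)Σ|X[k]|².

Time domain:
Σ|x[n]|² = |-1|² + |0|² + |0|² + |1|² = 2.0000

Frequency domain:
(1/4)Σ|X[k]|² = (1/4)(|0|² + |-1+1i|² + |-2|² + |-1-1i|²) = (1/4)·8.0000 = 2.0000

Both sides agree, confirming Parseval's theorem.

Σ|x[n]|² = (1/N)Σ|X[k]|² = 2.0000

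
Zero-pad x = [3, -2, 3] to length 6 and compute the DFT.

Original 3-point DFT: [4, 2.5000+4.3301i, 2.5000-4.3301i]
Zero-padded 6-point DFT provides frequency interpolation.

DFT_6([x, 0, ...]) = [4, 0.5000-0.8660i, 2.5000+4.3301i, 8, 2.5000-4.3301i, 0.5000+0.8660i]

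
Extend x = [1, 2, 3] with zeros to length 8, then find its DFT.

Original 3-point DFT: [6, -1.5000+0.8660i, -1.5000-0.8660i]
Zero-padded 8-point DFT provides frequency interpolation.

DFT_8([x, 0, ...]) = [6, 2.4142-4.4142i, -2-2i, -0.4142+1.5858i, 2, -0.4142-1.5858i, -2+2i, 2.4142+4.4142i]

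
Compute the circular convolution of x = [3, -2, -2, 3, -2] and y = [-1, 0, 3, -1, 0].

(x ⊛ y)[n] = Σ(m=0 to 4) x[m] · y[(n-m) mod 5]

Computing each output sample:
(x ⊛ y)[0] = 8
(x ⊛ y)[1] = -7
(x ⊛ y)[2] = 13
(x ⊛ y)[3] = -12
(x ⊛ y)[4] = -2

x ⊛ y = [8, -7, 13, -12, -2]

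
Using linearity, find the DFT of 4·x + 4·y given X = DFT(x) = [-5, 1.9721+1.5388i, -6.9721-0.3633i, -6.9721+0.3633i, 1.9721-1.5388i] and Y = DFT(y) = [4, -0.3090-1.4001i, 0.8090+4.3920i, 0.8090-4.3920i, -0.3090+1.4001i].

By linearity: DFT(4x + 4y) = 4·DFT(x) + 4·DFT(y)
= 4·[-5, 1.9721+1.5388i, -6.9721-0.3633i, -6.9721+0.3633i, 1.9721-1.5388i] + 4·[4, -0.3090-1.4001i, 0.8090+4.3920i, 0.8090-4.3920i, -0.3090+1.4001i]

Computing element-wise:
Z[0] = 4·(-5) + 4·(4) = -4
Z[1] = 4·(1.9721+1.5388i) + 4·(-0.3090-1.4001i) = 6.6524+0.5548i
Z[2] = 4·(-6.9721-0.3633i) + 4·(0.8090+4.3920i) = -24.6524+16.1148i
Z[3] = 4·(-6.9721+0.3633i) + 4·(0.8090-4.3920i) = -24.6524-16.1148i
Z[4] = 4·(1.9721-1.5388i) + 4·(-0.3090+1.4001i) = 6.6524-0.5548i

DFT(4x + 4y) = 4·X + 4·Y = [-4, 6.6524+0.5548i, -24.6524+16.1148i, -24.6524-16.1148i, 6.6524-0.5548i]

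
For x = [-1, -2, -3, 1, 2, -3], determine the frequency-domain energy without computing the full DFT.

Parseval: Σ|x[n]|² = (1/N)Σ|X[k]|², so Σ|X[k]|² = N·Σ|x[n]|² = 6·28.0000

Σ|X[k]|² = N·Σ|x[n]|² = 6·28.0000 = 168.0000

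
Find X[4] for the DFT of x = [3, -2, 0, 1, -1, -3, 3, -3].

X[4] = Σ(n=0 to 7) x[n] · ω_8^(4n) where ω_8 = e^(-2πi/8)
= (3)·ω_8^0 + (-2)·ω_8^4 + (0)·ω_8^8 + (1)·ω_8^12 + (-1)·ω_8^16 + (-3)·ω_8^20 + (3)·ω_8^24 + (-3)·ω_8^28

X[4] = 12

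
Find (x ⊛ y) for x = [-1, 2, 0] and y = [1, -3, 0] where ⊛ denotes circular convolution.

(x ⊛ y)[n] = Σ(m=0 to 2) x[m] · y[(n-m) mod 3]

Computing each output sample:
(x ⊛ y)[0] = -1
(x ⊛ y)[1] = 5
(x ⊛ y)[2] = -6

x ⊛ y = [-1, 5, -6]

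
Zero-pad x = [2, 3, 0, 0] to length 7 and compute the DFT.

Original 4-point DFT: [5, 2-3i, -1, 2+3i]
Zero-padded 7-point DFT provides frequency interpolation.

DFT_7([x, 0, ...]) = [5, 3.8705-2.3455i, 1.3324-2.9248i, -0.7029-1.3017i, -0.7029+1.3017i, 1.3324+2.9248i, 3.8705+2.3455i]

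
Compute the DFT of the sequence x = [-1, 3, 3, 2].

X[k] = Σ(n=0 to 3) x[n] · ω_4^(nk)
where ω_4 = e^(-2πi/4)

Computing each X[k]:
X[0] = 7
X[1] = -4-1i
X[2] = -3
X[3] = -4+1i

X = [7, -4-1i, -3, -4+1i]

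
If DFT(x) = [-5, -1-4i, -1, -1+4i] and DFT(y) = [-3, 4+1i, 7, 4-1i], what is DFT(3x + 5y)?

By linearity: DFT(3x + 5y) = 3·DFT(x) + 5·DFT(y)
= 3·[-5, -1-4i, -1, -1+4i] + 5·[-3, 4+1i, 7, 4-1i]

Computing element-wise:
Z[0] = 3·(-5) + 5·(-3) = -30
Z[1] = 3·(-1-4i) + 5·(4+1i) = 17-7i
Z[2] = 3·(-1) + 5·(7) = 32
Z[3] = 3·(-1+4i) + 5·(4-1i) = 17+7i

DFT(3x + 5y) = 3·X + 5·Y = [-30, 17-7i, 32, 17+7i]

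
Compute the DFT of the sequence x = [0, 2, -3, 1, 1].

X[k] = Σ(n=0 to 4) x[n] · ω_5^(nk)
where ω_5 = e^(-2πi/5)

Computing each X[k]:
X[0] = 1
X[1] = 2.5451+1.4001i
X[2] = -3.0451-4.3920i
X[3] = -3.0451+4.3920i
X[4] = 2.5451-1.4001i

X = [1, 2.5451+1.4001i, -3.0451-4.3920i, -3.0451+4.3920i, 2.5451-1.4001i]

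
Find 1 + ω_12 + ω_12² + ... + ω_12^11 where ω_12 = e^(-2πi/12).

Sum of all nth roots of unity equals 0 for n > 1 (geometric series with r ≠ 1).

0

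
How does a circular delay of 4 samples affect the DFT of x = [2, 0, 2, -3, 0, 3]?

Time shift by 4: X_shifted[k] = ω_6^(4k) · X[k]
Shifted x = [2, -3, 0, 3, 2, 0]

DFT(x[n-4]) = [4, -3.5000+4.3301i, 5.5000+0.8660i, 4, 5.5000-0.8660i, -3.5000-4.3301i]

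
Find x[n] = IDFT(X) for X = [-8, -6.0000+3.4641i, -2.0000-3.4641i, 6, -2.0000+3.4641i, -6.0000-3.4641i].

x[n] = (1/6) Σ(k=0 to 5) X[k] · e^(2πikn/6)

Computing each x[n]:
x[0] = -3
x[1] = -3
x[2] = -1
x[3] = -1
x[4] = 3
x[5] = -3

x = [-3, -3, -1, -1, 3, -3]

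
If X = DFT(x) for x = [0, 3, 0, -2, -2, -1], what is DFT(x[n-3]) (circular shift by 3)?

Time shift by 3: X_shifted[k] = ω_6^(3k) · X[k]
Shifted x = [-2, -2, -1, 0, 3, 0]

DFT(x[n-3]) = [-2, -4.0000+5.1962i, -2.0000-1.7321i, 2, -2.0000+1.7321i, -4.0000-5.1962i]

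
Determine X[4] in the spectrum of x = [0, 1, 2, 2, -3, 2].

X[4] = Σ(n=0 to 5) x[n] · ω_6^(4n) where ω_6 = e^(-2πi/6)
= (0)·ω_6^0 + (1)·ω_6^4 + (2)·ω_6^8 + (2)·ω_6^12 + (-3)·ω_6^16 + (2)·ω_6^20

X[4] = 1.0000-5.1962i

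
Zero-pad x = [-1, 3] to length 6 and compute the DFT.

Original 2-point DFT: [2, -4]
Zero-padded 6-point DFT provides frequency interpolation.

DFT_6([x, 0, ...]) = [2, 0.5000-2.5981i, -2.5000-2.5981i, -4, -2.5000+2.5981i, 0.5000+2.5981i]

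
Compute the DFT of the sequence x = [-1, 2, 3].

X[k] = Σ(n=0 to 2) x[n] · ω_3^(nk)
where ω_3 = e^(-2πi/3)

Computing each X[k]:
X[0] = 4
X[1] = -3.5000+0.8660i
X[2] = -3.5000-0.8660i

X = [4, -3.5000+0.8660i, -3.5000-0.8660i]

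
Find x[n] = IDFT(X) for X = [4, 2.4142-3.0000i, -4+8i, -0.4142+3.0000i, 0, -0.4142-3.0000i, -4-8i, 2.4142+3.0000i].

x[n] = (1/8) Σ(k=0 to 7) X[k] · e^(2πikn/8)

Computing each x[n]:
x[0] = 0
x[1] = -1
x[2] = 3
x[3] = 2
x[4] = -1
x[5] = -2
x[6] = 0
x[7] = 3

x = [0, -1, 3, 2, -1, -2, 0, 3]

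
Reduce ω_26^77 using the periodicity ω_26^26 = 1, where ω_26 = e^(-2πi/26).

Since ω_26^26 = 1, powers reduce modulo 26.
77 mod 26 = 25
So ω_26^77 = ω_26^25 = e^(-2πi·25/26)

ω_26^77 = ω_26^25 = 0.9709+0.2393i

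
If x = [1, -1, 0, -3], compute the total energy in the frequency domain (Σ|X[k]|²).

Parseval: Σ|x[n]|² = (1/N)Σ|X[k]|², so Σ|X[k]|² = N·Σ|x[n]|² = 4·11.0000

Σ|X[k]|² = N·Σ|x[n]|² = 4·11.0000 = 44.0000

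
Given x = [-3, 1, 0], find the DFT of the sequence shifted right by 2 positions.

Time shift by 2: X_shifted[k] = ω_3^(2k) · X[k]
Shifted x = [1, 0, -3]

DFT(x[n-2]) = [-2, 2.5000-2.5981i, 2.5000+2.5981i]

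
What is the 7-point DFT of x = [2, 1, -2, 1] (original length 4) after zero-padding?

Original 4-point DFT: [2, 4, -2, 4]
Zero-padded 7-point DFT provides frequency interpolation.

DFT_7([x, 0, ...]) = [2, 2.1676+0.7341i, 4.2029-1.0609i, -0.3705-2.9725i, -0.3705+2.9725i, 4.2029+1.0609i, 2.1676-0.7341i]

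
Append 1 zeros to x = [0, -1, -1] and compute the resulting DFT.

Original 3-point DFT: [-2, 1, 1]
Zero-padded 4-point DFT provides frequency interpolation.

DFT_4([x, 0, ...]) = [-2, 1+1i, 0, 1-1i]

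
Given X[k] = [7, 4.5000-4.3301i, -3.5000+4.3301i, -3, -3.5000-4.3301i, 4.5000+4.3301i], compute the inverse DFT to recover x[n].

x[n] = (1/6) Σ(k=0 to 5) X[k] · e^(2πikn/6)

Computing each x[n]:
x[0] = 1
x[1] = 3
x[2] = 3
x[3] = -1
x[4] = -2
x[5] = 3

x = [1, 3, 3, -1, -2, 3]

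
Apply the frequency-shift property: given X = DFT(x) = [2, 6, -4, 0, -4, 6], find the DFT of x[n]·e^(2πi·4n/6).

Modulation property: DFT(ω_6^(-4n)·x[n]) = X[(k-4) mod 6], so circularly shift X by 4 positions.

X[k-4] = [-4, 0, -4, 6, 2, 6]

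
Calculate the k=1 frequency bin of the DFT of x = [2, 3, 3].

X[1] = Σ(n=0 to 2) x[n] · ω_3^(1n) where ω_3 = e^(-2πi/3)
= (2)·ω_3^0 + (3)·ω_3^1 + (3)·ω_3^2

X[1] = -1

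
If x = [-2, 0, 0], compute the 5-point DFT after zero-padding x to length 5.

Original 3-point DFT: [-2, -2, -2]
Zero-padded 5-point DFT provides frequency interpolation.

DFT_5([x, 0, ...]) = [-2, -2, -2, -2, -2]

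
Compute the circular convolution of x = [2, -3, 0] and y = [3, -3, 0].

(x ⊛ y)[n] = Σ(m=0 to 2) x[m] · y[(n-m) mod 3]

Computing each output sample:
(x ⊛ y)[0] = 6
(x ⊛ y)[1] = -15
(x ⊛ y)[2] = 9

x ⊛ y = [6, -15, 9]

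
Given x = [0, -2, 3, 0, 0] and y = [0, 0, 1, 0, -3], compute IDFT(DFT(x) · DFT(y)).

(x ⊛ y)[n] = Σ(m=0 to 4) x[m] · y[(n-m) mod 5]

Computing each output sample:
(x ⊛ y)[0] = 6
(x ⊛ y)[1] = -9
(x ⊛ y)[2] = 0
(x ⊛ y)[3] = -2
(x ⊛ y)[4] = 3

x ⊛ y = [6, -9, 0, -2, 3]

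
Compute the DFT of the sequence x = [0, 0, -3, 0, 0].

X[k] = Σ(n=0 to 4) x[n] · ω_5^(nk)
where ω_5 = e^(-2πi/5)

Computing each X[k]:
X[0] = -3
X[1] = 2.4271+1.7634i
X[2] = -0.9271-2.8532i
X[3] = -0.9271+2.8532i
X[4] = 2.4271-1.7634i

X = [-3, 2.4271+1.7634i, -0.9271-2.8532i, -0.9271+2.8532i, 2.4271-1.7634i]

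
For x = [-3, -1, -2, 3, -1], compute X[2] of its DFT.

X[2] = Σ(n=0 to 4) x[n] · ω_5^(2n) where ω_5 = e^(-2πi/5)
= (-3)·ω_5^0 + (-1)·ω_5^2 + (-2)·ω_5^4 + (3)·ω_5^6 + (-1)·ω_5^8

X[2] = -1.0729-4.7553i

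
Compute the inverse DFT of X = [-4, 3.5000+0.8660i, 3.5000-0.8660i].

x[n] = (1/3) Σ(k=0 to 2) X[k] · e^(2πikn/3)

Computing each x[n]:
x[0] = 1
x[1] = -3
x[2] = -2

x = [1, -3, -2]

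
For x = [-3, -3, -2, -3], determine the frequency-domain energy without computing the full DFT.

Parseval: Σ|x[n]|² = (1/N)Σ|X[k]|², so Σ|X[k]|² = N·Σ|x[n]|² = 4·31.0000

Σ|X[k]|² = N·Σ|x[n]|² = 4·31.0000 = 124.0000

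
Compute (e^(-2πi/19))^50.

Since ω_19^19 = 1, powers reduce modulo 19.
50 mod 19 = 12
So ω_19^50 = ω_19^12 = e^(-2πi·12/19)

ω_19^50 = ω_19^12 = -0.6773+0.7357i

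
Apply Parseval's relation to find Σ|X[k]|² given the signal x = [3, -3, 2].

Parseval: Σ|x[n]|² = (1/N)Σ|X[k]|², so Σ|X[k]|² = N·Σ|x[n]|² = 3·22.0000

Σ|X[k]|² = N·Σ|x[n]|² = 3·22.0000 = 66.0000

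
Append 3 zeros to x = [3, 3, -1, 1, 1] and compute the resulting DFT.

Original 5-point DFT: [7, 4.2361-0.7265i, -0.2361-3.0777i, -0.2361+3.0777i, 4.2361+0.7265i]
Zero-padded 8-point DFT provides frequency interpolation.

DFT_8([x, 0, ...]) = [7, 3.4142-1.8284i, 5-2i, 0.5858-3.8284i, -1, 0.5858+3.8284i, 5+2i, 3.4142+1.8284i]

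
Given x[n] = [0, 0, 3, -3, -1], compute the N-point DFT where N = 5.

X[k] = Σ(n=0 to 4) x[n] · ω_5^(nk)
where ω_5 = e^(-2πi/5)

Computing each X[k]:
X[0] = -1
X[1] = -0.3090-4.4778i
X[2] = 0.8090+5.1186i
X[3] = 0.8090-5.1186i
X[4] = -0.3090+4.4778i

X = [-1, -0.3090-4.4778i, 0.8090+5.1186i, 0.8090-5.1186i, -0.3090+4.4778i]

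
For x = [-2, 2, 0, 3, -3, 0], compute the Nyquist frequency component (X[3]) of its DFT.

X[3] = Σ(n=0 to 5) x[n] · ω_6^(3n) where ω_6 = e^(-2πi/6)
= (-2)·ω_6^0 + (2)·ω_6^3 + (0)·ω_6^6 + (3)·ω_6^9 + (-3)·ω_6^12 + (0)·ω_6^15

X[3] = -10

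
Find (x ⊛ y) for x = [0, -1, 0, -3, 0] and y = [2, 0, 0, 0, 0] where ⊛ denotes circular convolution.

(x ⊛ y)[n] = Σ(m=0 to 4) x[m] · y[(n-m) mod 5]

Computing each output sample:
(x ⊛ y)[0] = 0
(x ⊛ y)[1] = -2
(x ⊛ y)[2] = 0
(x ⊛ y)[3] = -6
(x ⊛ y)[4] = 0

x ⊛ y = [0, -2, 0, -6, 0]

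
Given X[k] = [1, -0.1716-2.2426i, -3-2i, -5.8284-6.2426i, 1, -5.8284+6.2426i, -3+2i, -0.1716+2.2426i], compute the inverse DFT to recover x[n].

x[n] = (1/8) Σ(k=0 to 7) X[k] · e^(2πikn/8)

Computing each x[n]:
x[0] = -2
x[1] = 3
x[2] = 0
x[3] = 0
x[4] = 1
x[5] = -2
x[6] = 2
x[7] = -1

x = [-2, 3, 0, 0, 1, -2, 2, -1]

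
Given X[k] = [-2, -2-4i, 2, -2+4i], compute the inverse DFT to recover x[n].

x[n] = (1/4) Σ(k=0 to 3) X[k] · e^(2πikn/4)

Computing each x[n]:
x[0] = -1
x[1] = 1
x[2] = 1
x[3] = -3

x = [-1, 1, 1, -3]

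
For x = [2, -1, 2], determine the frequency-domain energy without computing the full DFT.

Parseval: Σ|x[n]|² = (1/N)Σ|X[k]|², so Σ|X[k]|² = N·Σ|x[n]|² = 3·9.0000

Σ|X[k]|² = N·Σ|x[n]|² = 3·9.0000 = 27.0000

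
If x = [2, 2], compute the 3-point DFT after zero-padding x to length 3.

Original 2-point DFT: [4, 0]
Zero-padded 3-point DFT provides frequency interpolation.

DFT_3([x, 0, ...]) = [4, 1.0000-1.7321i, 1.0000+1.7321i]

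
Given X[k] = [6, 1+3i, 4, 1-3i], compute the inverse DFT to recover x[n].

x[n] = (1/4) Σ(k=0 to 3) X[k] · e^(2πikn/4)

Computing each x[n]:
x[0] = 3
x[1] = -1
x[2] = 2
x[3] = 2

x = [3, -1, 2, 2]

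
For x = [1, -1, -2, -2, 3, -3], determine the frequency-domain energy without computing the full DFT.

Parseval: Σ|x[n]|² = (1/N)Σ|X[k]|², so Σ|X[k]|² = N·Σ|x[n]|² = 6·28.0000

Σ|X[k]|² = N·Σ|x[n]|² = 6·28.0000 = 168.0000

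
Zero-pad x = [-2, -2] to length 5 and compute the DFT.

Original 2-point DFT: [-4, 0]
Zero-padded 5-point DFT provides frequency interpolation.

DFT_5([x, 0, ...]) = [-4, -2.6180+1.9021i, -0.3820+1.1756i, -0.3820-1.1756i, -2.6180-1.9021i]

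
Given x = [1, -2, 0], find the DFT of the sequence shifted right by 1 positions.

Time shift by 1: X_shifted[k] = ω_3^(1k) · X[k]
Shifted x = [0, 1, -2]

DFT(x[n-1]) = [-1, 0.5000-2.5981i, 0.5000+2.5981i]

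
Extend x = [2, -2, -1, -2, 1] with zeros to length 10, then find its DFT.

Original 5-point DFT: [-2, 4.1180+2.2654i, 1.8820+2.7144i, 1.8820-2.7144i, 4.1180-2.2654i]
Zero-padded 10-point DFT provides frequency interpolation.

DFT_10([x, 0, ...]) = [-2, -0.1180+3.4410i, 4.1180+2.2654i, 2.1180-0.8123i, 1.8820+2.7144i, 6, 1.8820-2.7144i, 2.1180+0.8123i, 4.1180-2.2654i, -0.1180-3.4410i]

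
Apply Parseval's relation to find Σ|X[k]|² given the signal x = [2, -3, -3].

Parseval: Σ|x[n]|² = (1/N)Σ|X[k]|², so Σ|X[k]|² = N·Σ|x[n]|² = 3·22.0000

Σ|X[k]|² = N·Σ|x[n]|² = 3·22.0000 = 66.0000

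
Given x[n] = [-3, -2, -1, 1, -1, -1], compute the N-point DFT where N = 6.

X[k] = Σ(n=0 to 5) x[n] · ω_6^(nk)
where ω_6 = e^(-2πi/6)

Computing each X[k]:
X[0] = -7
X[1] = -4.5000+0.8660i
X[2] = 0.5000+0.8660i
X[3] = -3
X[4] = 0.5000-0.8660i
X[5] = -4.5000-0.8660i

X = [-7, -4.5000+0.8660i, 0.5000+0.8660i, -3, 0.5000-0.8660i, -4.5000-0.8660i]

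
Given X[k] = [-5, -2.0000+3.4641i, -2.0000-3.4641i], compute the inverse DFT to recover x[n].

x[n] = (1/3) Σ(k=0 to 2) X[k] · e^(2πikn/3)

Computing each x[n]:
x[0] = -3
x[1] = -3
x[2] = 1

x = [-3, -3, 1]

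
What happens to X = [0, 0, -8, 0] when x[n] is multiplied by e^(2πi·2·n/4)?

Modulation property: DFT(ω_4^(-2n)·x[n]) = X[(k-2) mod 4], so circularly shift X by 2 positions.

X[k-2] = [-8, 0, 0, 0]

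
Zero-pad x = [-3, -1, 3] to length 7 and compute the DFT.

Original 3-point DFT: [-1, -4.0000+3.4641i, -4.0000-3.4641i]
Zero-padded 7-point DFT provides frequency interpolation.

DFT_7([x, 0, ...]) = [-1, -4.2911-2.1430i, -5.4804+2.2766i, -0.2286+2.7794i, -0.2286-2.7794i, -5.4804-2.2766i, -4.2911+2.1430i]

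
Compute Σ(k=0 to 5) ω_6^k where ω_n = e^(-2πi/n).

Sum of all nth roots of unity equals 0 for n > 1 (geometric series with r ≠ 1).

0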